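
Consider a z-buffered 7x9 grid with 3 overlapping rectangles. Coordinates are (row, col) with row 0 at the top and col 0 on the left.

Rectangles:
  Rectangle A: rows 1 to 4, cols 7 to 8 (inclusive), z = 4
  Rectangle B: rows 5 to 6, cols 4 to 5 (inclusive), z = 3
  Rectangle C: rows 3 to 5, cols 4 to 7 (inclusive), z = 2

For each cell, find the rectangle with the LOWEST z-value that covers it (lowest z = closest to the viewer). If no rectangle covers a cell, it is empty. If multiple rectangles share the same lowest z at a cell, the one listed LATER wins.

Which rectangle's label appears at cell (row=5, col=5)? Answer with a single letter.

Check cell (5,5):
  A: rows 1-4 cols 7-8 -> outside (row miss)
  B: rows 5-6 cols 4-5 z=3 -> covers; best now B (z=3)
  C: rows 3-5 cols 4-7 z=2 -> covers; best now C (z=2)
Winner: C at z=2

Answer: C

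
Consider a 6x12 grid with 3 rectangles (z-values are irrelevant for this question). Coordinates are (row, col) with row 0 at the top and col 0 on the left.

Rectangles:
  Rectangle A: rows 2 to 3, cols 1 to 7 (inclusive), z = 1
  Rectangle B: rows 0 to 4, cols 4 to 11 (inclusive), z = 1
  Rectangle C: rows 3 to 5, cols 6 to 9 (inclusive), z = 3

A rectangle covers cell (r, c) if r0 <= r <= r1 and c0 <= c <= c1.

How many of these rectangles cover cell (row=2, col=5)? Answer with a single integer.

Check cell (2,5):
  A: rows 2-3 cols 1-7 -> covers
  B: rows 0-4 cols 4-11 -> covers
  C: rows 3-5 cols 6-9 -> outside (row miss)
Count covering = 2

Answer: 2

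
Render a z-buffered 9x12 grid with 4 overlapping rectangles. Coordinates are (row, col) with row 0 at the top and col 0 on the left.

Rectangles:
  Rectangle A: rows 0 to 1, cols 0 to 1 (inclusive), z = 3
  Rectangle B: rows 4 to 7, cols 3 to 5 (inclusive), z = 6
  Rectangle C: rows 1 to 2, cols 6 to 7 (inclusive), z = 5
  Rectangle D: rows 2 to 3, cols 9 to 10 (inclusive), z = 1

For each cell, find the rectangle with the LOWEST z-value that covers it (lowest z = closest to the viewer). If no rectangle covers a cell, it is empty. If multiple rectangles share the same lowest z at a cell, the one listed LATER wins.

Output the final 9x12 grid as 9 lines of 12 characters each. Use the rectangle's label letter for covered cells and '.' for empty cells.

AA..........
AA....CC....
......CC.DD.
.........DD.
...BBB......
...BBB......
...BBB......
...BBB......
............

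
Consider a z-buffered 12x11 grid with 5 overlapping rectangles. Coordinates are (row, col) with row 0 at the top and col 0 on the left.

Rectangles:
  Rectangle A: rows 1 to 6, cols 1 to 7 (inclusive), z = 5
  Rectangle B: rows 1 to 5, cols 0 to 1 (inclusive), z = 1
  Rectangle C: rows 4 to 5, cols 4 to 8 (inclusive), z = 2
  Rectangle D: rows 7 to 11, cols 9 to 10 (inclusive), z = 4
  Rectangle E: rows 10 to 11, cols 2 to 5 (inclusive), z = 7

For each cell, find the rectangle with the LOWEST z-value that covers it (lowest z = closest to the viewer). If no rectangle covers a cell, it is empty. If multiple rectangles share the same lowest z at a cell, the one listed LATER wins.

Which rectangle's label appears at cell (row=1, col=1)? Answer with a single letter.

Check cell (1,1):
  A: rows 1-6 cols 1-7 z=5 -> covers; best now A (z=5)
  B: rows 1-5 cols 0-1 z=1 -> covers; best now B (z=1)
  C: rows 4-5 cols 4-8 -> outside (row miss)
  D: rows 7-11 cols 9-10 -> outside (row miss)
  E: rows 10-11 cols 2-5 -> outside (row miss)
Winner: B at z=1

Answer: B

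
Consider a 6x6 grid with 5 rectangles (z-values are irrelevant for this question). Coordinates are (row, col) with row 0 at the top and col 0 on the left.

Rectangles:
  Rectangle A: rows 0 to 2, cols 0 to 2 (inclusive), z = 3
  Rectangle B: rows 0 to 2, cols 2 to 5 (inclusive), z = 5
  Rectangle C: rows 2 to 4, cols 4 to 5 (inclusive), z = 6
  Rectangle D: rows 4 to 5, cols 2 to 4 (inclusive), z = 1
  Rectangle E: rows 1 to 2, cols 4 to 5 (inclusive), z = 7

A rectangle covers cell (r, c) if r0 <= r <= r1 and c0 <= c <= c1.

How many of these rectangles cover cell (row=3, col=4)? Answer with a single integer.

Answer: 1

Derivation:
Check cell (3,4):
  A: rows 0-2 cols 0-2 -> outside (row miss)
  B: rows 0-2 cols 2-5 -> outside (row miss)
  C: rows 2-4 cols 4-5 -> covers
  D: rows 4-5 cols 2-4 -> outside (row miss)
  E: rows 1-2 cols 4-5 -> outside (row miss)
Count covering = 1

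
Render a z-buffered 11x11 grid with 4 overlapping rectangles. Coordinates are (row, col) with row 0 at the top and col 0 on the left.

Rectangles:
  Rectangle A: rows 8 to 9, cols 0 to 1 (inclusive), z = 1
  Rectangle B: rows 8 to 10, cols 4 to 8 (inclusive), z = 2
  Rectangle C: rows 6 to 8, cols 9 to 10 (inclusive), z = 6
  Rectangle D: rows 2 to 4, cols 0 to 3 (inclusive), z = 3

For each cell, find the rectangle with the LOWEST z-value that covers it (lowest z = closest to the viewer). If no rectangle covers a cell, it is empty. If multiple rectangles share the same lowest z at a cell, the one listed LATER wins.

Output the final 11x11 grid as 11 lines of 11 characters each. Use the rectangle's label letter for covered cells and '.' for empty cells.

...........
...........
DDDD.......
DDDD.......
DDDD.......
...........
.........CC
.........CC
AA..BBBBBCC
AA..BBBBB..
....BBBBB..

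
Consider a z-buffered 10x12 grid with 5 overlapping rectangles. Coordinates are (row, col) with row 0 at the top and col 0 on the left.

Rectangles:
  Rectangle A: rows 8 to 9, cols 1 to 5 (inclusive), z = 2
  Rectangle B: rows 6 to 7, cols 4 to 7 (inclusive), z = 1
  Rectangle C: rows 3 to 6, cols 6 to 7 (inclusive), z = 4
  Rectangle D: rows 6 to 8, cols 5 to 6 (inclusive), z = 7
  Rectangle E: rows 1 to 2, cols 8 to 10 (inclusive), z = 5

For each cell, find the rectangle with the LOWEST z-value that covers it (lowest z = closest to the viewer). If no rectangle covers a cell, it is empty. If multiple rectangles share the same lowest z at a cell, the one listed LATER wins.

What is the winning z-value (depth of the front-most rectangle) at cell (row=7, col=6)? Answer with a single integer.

Answer: 1

Derivation:
Check cell (7,6):
  A: rows 8-9 cols 1-5 -> outside (row miss)
  B: rows 6-7 cols 4-7 z=1 -> covers; best now B (z=1)
  C: rows 3-6 cols 6-7 -> outside (row miss)
  D: rows 6-8 cols 5-6 z=7 -> covers; best now B (z=1)
  E: rows 1-2 cols 8-10 -> outside (row miss)
Winner: B at z=1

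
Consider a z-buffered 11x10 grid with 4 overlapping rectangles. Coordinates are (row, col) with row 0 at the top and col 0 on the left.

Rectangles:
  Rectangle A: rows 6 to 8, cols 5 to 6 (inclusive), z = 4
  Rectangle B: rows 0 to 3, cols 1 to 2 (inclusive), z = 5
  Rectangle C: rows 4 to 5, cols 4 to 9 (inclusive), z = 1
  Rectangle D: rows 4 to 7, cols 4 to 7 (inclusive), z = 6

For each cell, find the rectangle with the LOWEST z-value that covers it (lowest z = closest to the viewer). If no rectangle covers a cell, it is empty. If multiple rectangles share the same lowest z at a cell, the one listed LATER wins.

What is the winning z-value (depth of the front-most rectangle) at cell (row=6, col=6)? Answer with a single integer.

Check cell (6,6):
  A: rows 6-8 cols 5-6 z=4 -> covers; best now A (z=4)
  B: rows 0-3 cols 1-2 -> outside (row miss)
  C: rows 4-5 cols 4-9 -> outside (row miss)
  D: rows 4-7 cols 4-7 z=6 -> covers; best now A (z=4)
Winner: A at z=4

Answer: 4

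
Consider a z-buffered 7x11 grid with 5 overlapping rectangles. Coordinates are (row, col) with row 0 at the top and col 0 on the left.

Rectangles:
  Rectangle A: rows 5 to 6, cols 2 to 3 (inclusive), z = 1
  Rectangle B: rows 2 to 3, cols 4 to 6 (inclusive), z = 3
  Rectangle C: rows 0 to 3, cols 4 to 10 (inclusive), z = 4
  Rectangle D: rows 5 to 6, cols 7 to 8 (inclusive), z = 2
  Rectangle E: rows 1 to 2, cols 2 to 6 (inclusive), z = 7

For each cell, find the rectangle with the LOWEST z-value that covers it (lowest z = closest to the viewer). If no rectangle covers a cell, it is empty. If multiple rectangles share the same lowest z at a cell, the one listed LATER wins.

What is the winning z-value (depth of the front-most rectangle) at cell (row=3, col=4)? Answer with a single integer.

Answer: 3

Derivation:
Check cell (3,4):
  A: rows 5-6 cols 2-3 -> outside (row miss)
  B: rows 2-3 cols 4-6 z=3 -> covers; best now B (z=3)
  C: rows 0-3 cols 4-10 z=4 -> covers; best now B (z=3)
  D: rows 5-6 cols 7-8 -> outside (row miss)
  E: rows 1-2 cols 2-6 -> outside (row miss)
Winner: B at z=3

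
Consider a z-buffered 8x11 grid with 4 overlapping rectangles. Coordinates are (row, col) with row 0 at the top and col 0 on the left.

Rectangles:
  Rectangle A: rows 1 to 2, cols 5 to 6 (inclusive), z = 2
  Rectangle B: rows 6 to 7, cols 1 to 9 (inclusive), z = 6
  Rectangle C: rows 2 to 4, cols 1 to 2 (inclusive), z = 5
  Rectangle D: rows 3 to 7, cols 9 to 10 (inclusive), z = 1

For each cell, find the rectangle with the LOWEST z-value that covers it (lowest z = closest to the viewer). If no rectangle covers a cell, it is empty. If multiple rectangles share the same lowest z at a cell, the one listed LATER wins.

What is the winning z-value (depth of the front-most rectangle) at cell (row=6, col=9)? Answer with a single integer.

Answer: 1

Derivation:
Check cell (6,9):
  A: rows 1-2 cols 5-6 -> outside (row miss)
  B: rows 6-7 cols 1-9 z=6 -> covers; best now B (z=6)
  C: rows 2-4 cols 1-2 -> outside (row miss)
  D: rows 3-7 cols 9-10 z=1 -> covers; best now D (z=1)
Winner: D at z=1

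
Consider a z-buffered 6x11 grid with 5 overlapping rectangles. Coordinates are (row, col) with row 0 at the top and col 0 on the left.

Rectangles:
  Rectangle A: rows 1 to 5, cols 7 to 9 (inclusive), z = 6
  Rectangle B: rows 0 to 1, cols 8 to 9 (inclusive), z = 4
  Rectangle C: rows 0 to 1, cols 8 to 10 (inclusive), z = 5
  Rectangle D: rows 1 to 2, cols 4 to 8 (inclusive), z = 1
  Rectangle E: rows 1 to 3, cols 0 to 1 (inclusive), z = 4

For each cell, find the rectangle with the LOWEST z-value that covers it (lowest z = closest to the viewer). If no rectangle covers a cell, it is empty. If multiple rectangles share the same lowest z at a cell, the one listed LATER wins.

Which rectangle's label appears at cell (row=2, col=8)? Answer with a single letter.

Check cell (2,8):
  A: rows 1-5 cols 7-9 z=6 -> covers; best now A (z=6)
  B: rows 0-1 cols 8-9 -> outside (row miss)
  C: rows 0-1 cols 8-10 -> outside (row miss)
  D: rows 1-2 cols 4-8 z=1 -> covers; best now D (z=1)
  E: rows 1-3 cols 0-1 -> outside (col miss)
Winner: D at z=1

Answer: D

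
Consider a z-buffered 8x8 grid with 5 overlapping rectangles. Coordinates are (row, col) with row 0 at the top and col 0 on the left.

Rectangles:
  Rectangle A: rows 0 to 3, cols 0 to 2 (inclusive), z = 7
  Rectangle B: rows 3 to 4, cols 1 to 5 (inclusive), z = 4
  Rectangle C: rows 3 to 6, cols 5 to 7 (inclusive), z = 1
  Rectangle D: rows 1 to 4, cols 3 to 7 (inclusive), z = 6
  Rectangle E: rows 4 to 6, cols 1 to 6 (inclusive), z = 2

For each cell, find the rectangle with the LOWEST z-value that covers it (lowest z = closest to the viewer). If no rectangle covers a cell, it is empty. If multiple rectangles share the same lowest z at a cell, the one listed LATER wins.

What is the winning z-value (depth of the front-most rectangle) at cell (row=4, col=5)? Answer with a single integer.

Answer: 1

Derivation:
Check cell (4,5):
  A: rows 0-3 cols 0-2 -> outside (row miss)
  B: rows 3-4 cols 1-5 z=4 -> covers; best now B (z=4)
  C: rows 3-6 cols 5-7 z=1 -> covers; best now C (z=1)
  D: rows 1-4 cols 3-7 z=6 -> covers; best now C (z=1)
  E: rows 4-6 cols 1-6 z=2 -> covers; best now C (z=1)
Winner: C at z=1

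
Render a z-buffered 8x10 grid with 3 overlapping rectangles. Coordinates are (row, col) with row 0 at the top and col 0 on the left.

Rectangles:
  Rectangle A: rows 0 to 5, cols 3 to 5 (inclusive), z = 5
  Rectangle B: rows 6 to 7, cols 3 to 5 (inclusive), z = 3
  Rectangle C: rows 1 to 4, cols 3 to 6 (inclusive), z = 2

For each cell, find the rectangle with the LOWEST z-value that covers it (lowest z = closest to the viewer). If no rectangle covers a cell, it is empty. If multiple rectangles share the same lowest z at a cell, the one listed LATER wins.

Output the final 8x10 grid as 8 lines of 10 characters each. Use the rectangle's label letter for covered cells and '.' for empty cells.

...AAA....
...CCCC...
...CCCC...
...CCCC...
...CCCC...
...AAA....
...BBB....
...BBB....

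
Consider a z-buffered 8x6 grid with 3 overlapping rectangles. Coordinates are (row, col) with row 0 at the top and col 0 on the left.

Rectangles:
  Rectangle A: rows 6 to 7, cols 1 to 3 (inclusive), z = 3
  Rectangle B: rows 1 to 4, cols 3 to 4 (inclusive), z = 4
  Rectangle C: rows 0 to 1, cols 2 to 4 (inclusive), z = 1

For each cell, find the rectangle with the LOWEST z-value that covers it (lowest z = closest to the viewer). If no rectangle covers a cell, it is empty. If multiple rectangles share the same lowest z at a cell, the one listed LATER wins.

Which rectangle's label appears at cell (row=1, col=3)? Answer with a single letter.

Check cell (1,3):
  A: rows 6-7 cols 1-3 -> outside (row miss)
  B: rows 1-4 cols 3-4 z=4 -> covers; best now B (z=4)
  C: rows 0-1 cols 2-4 z=1 -> covers; best now C (z=1)
Winner: C at z=1

Answer: C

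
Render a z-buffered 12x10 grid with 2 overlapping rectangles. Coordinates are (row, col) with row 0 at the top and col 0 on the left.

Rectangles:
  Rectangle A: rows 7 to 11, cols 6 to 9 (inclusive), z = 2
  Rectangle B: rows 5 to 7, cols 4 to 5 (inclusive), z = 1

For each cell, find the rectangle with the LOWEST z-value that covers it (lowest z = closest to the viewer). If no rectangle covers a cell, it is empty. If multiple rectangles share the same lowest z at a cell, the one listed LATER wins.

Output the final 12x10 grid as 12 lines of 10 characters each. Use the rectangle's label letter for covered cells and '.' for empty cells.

..........
..........
..........
..........
..........
....BB....
....BB....
....BBAAAA
......AAAA
......AAAA
......AAAA
......AAAA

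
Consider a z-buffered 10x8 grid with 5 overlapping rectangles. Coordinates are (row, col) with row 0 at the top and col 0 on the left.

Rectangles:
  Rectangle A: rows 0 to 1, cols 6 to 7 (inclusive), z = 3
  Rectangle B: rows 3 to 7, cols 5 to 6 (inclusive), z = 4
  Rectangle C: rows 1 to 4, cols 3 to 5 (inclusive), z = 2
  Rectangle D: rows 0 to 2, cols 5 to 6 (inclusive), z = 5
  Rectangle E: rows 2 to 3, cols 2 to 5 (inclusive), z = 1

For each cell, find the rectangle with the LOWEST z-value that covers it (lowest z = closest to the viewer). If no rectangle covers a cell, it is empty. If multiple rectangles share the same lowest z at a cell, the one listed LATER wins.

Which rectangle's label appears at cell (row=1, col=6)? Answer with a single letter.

Check cell (1,6):
  A: rows 0-1 cols 6-7 z=3 -> covers; best now A (z=3)
  B: rows 3-7 cols 5-6 -> outside (row miss)
  C: rows 1-4 cols 3-5 -> outside (col miss)
  D: rows 0-2 cols 5-6 z=5 -> covers; best now A (z=3)
  E: rows 2-3 cols 2-5 -> outside (row miss)
Winner: A at z=3

Answer: A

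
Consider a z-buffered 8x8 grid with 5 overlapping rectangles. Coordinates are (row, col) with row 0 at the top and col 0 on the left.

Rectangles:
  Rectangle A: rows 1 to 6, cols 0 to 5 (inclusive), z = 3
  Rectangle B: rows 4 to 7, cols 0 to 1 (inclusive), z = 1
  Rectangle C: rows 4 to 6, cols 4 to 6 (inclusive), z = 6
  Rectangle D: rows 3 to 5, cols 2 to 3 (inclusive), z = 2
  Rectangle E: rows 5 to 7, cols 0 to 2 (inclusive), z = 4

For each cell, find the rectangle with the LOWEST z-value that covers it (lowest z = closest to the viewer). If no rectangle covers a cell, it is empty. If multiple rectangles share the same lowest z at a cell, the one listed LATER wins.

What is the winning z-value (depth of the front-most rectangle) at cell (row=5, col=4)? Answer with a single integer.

Check cell (5,4):
  A: rows 1-6 cols 0-5 z=3 -> covers; best now A (z=3)
  B: rows 4-7 cols 0-1 -> outside (col miss)
  C: rows 4-6 cols 4-6 z=6 -> covers; best now A (z=3)
  D: rows 3-5 cols 2-3 -> outside (col miss)
  E: rows 5-7 cols 0-2 -> outside (col miss)
Winner: A at z=3

Answer: 3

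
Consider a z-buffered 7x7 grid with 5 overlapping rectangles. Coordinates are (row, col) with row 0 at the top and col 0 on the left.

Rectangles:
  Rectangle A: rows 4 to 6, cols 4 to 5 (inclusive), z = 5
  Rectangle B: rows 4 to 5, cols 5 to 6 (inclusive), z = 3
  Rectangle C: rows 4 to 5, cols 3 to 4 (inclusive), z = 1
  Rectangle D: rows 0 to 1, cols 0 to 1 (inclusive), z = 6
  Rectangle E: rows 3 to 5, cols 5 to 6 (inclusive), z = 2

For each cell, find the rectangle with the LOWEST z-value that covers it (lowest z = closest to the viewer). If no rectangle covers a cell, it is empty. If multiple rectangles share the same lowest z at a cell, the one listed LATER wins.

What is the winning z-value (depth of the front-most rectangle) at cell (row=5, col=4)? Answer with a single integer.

Check cell (5,4):
  A: rows 4-6 cols 4-5 z=5 -> covers; best now A (z=5)
  B: rows 4-5 cols 5-6 -> outside (col miss)
  C: rows 4-5 cols 3-4 z=1 -> covers; best now C (z=1)
  D: rows 0-1 cols 0-1 -> outside (row miss)
  E: rows 3-5 cols 5-6 -> outside (col miss)
Winner: C at z=1

Answer: 1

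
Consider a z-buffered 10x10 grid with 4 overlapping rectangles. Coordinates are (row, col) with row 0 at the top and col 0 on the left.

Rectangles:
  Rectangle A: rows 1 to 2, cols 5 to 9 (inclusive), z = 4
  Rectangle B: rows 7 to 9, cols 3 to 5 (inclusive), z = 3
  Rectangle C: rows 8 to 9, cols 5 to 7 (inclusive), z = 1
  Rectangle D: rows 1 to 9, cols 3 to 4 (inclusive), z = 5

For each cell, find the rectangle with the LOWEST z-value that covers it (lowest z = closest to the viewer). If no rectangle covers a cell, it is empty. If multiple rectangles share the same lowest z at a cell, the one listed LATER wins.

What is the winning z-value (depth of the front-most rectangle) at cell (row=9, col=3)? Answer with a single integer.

Check cell (9,3):
  A: rows 1-2 cols 5-9 -> outside (row miss)
  B: rows 7-9 cols 3-5 z=3 -> covers; best now B (z=3)
  C: rows 8-9 cols 5-7 -> outside (col miss)
  D: rows 1-9 cols 3-4 z=5 -> covers; best now B (z=3)
Winner: B at z=3

Answer: 3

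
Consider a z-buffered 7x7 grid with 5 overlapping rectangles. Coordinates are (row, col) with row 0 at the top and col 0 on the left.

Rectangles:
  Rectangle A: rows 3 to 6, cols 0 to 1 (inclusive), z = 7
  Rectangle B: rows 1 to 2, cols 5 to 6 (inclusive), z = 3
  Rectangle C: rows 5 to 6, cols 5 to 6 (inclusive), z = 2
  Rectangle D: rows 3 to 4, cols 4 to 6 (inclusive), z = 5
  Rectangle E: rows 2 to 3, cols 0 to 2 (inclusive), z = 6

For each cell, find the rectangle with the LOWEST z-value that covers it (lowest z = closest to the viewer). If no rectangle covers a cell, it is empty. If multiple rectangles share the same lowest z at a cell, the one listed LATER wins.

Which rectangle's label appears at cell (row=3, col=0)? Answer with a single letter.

Check cell (3,0):
  A: rows 3-6 cols 0-1 z=7 -> covers; best now A (z=7)
  B: rows 1-2 cols 5-6 -> outside (row miss)
  C: rows 5-6 cols 5-6 -> outside (row miss)
  D: rows 3-4 cols 4-6 -> outside (col miss)
  E: rows 2-3 cols 0-2 z=6 -> covers; best now E (z=6)
Winner: E at z=6

Answer: E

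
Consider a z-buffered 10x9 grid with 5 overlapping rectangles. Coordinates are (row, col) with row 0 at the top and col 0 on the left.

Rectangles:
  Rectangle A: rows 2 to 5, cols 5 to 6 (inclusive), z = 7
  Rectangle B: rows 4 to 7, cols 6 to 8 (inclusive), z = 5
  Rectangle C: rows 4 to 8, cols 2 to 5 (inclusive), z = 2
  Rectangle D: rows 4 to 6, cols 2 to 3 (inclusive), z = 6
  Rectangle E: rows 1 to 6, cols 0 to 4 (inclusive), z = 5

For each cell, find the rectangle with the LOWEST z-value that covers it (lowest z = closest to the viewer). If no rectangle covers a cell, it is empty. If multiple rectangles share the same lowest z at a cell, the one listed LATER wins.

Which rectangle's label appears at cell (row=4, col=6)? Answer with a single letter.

Check cell (4,6):
  A: rows 2-5 cols 5-6 z=7 -> covers; best now A (z=7)
  B: rows 4-7 cols 6-8 z=5 -> covers; best now B (z=5)
  C: rows 4-8 cols 2-5 -> outside (col miss)
  D: rows 4-6 cols 2-3 -> outside (col miss)
  E: rows 1-6 cols 0-4 -> outside (col miss)
Winner: B at z=5

Answer: B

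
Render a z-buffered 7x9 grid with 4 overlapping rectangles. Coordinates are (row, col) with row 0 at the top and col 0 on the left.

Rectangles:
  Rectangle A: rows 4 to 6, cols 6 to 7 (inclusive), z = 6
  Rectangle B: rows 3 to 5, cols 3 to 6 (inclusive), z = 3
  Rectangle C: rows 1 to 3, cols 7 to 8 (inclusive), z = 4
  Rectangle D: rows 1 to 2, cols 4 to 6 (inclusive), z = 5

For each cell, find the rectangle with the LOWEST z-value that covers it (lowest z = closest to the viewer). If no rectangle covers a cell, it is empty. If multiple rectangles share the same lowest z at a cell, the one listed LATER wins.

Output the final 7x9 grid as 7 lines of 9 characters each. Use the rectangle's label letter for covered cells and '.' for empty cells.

.........
....DDDCC
....DDDCC
...BBBBCC
...BBBBA.
...BBBBA.
......AA.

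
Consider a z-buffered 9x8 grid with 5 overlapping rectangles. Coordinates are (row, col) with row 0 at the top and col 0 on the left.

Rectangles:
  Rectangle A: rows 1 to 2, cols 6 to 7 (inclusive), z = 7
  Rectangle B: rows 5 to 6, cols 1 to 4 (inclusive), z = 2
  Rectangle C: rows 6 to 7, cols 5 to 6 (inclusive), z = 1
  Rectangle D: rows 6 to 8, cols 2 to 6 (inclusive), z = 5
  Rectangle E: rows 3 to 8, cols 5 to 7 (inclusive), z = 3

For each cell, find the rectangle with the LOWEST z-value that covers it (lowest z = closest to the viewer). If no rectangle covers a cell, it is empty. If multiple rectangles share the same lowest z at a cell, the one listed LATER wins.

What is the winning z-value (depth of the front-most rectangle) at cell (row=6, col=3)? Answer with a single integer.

Check cell (6,3):
  A: rows 1-2 cols 6-7 -> outside (row miss)
  B: rows 5-6 cols 1-4 z=2 -> covers; best now B (z=2)
  C: rows 6-7 cols 5-6 -> outside (col miss)
  D: rows 6-8 cols 2-6 z=5 -> covers; best now B (z=2)
  E: rows 3-8 cols 5-7 -> outside (col miss)
Winner: B at z=2

Answer: 2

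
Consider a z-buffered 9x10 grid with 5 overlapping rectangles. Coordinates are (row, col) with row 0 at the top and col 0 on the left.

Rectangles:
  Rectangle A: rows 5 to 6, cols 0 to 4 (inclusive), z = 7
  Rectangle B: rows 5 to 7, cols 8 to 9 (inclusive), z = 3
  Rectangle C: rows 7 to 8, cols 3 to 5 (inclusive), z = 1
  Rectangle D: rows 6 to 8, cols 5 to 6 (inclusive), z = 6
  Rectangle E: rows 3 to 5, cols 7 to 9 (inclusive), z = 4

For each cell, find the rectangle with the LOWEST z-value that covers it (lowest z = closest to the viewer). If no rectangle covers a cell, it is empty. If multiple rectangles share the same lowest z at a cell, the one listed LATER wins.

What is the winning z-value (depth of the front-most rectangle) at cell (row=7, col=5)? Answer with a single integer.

Check cell (7,5):
  A: rows 5-6 cols 0-4 -> outside (row miss)
  B: rows 5-7 cols 8-9 -> outside (col miss)
  C: rows 7-8 cols 3-5 z=1 -> covers; best now C (z=1)
  D: rows 6-8 cols 5-6 z=6 -> covers; best now C (z=1)
  E: rows 3-5 cols 7-9 -> outside (row miss)
Winner: C at z=1

Answer: 1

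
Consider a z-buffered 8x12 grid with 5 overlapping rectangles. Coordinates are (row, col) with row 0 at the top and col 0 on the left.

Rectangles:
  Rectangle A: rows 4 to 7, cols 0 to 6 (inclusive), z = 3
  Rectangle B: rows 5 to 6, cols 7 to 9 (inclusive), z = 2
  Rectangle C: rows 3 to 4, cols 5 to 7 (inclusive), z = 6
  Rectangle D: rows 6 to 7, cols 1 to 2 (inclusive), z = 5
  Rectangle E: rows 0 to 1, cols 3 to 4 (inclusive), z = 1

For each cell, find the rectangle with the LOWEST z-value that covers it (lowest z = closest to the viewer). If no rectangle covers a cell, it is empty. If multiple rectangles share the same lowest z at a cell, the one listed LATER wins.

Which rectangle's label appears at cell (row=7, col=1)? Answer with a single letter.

Check cell (7,1):
  A: rows 4-7 cols 0-6 z=3 -> covers; best now A (z=3)
  B: rows 5-6 cols 7-9 -> outside (row miss)
  C: rows 3-4 cols 5-7 -> outside (row miss)
  D: rows 6-7 cols 1-2 z=5 -> covers; best now A (z=3)
  E: rows 0-1 cols 3-4 -> outside (row miss)
Winner: A at z=3

Answer: A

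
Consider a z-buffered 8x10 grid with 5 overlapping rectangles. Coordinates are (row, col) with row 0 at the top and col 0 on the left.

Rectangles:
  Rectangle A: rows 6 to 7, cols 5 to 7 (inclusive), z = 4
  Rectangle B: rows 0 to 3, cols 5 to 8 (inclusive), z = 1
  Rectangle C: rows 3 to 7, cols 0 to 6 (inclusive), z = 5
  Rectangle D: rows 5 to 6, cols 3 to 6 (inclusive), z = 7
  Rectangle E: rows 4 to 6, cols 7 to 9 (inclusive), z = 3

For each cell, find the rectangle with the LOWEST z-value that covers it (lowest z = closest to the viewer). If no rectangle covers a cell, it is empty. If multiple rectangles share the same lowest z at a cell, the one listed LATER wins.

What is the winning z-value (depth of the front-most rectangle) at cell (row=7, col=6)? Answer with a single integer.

Check cell (7,6):
  A: rows 6-7 cols 5-7 z=4 -> covers; best now A (z=4)
  B: rows 0-3 cols 5-8 -> outside (row miss)
  C: rows 3-7 cols 0-6 z=5 -> covers; best now A (z=4)
  D: rows 5-6 cols 3-6 -> outside (row miss)
  E: rows 4-6 cols 7-9 -> outside (row miss)
Winner: A at z=4

Answer: 4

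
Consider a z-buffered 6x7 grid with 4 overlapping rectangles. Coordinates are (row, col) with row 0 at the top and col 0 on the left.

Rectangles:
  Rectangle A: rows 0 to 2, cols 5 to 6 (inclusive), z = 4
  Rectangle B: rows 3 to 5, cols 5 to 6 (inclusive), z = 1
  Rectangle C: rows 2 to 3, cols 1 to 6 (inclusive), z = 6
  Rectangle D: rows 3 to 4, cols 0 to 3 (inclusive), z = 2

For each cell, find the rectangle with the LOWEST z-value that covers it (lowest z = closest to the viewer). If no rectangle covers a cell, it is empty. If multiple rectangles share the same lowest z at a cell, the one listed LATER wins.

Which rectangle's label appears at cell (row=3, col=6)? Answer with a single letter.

Check cell (3,6):
  A: rows 0-2 cols 5-6 -> outside (row miss)
  B: rows 3-5 cols 5-6 z=1 -> covers; best now B (z=1)
  C: rows 2-3 cols 1-6 z=6 -> covers; best now B (z=1)
  D: rows 3-4 cols 0-3 -> outside (col miss)
Winner: B at z=1

Answer: B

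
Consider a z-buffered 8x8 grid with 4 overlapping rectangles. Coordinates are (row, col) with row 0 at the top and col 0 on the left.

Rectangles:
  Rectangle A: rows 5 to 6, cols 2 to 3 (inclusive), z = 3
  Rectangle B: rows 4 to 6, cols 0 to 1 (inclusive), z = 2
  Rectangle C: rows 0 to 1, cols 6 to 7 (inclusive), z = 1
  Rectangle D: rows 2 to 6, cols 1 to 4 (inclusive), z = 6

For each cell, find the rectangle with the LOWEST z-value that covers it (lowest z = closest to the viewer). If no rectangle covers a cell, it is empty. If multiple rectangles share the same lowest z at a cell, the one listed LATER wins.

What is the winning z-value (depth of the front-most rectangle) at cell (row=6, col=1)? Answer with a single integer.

Check cell (6,1):
  A: rows 5-6 cols 2-3 -> outside (col miss)
  B: rows 4-6 cols 0-1 z=2 -> covers; best now B (z=2)
  C: rows 0-1 cols 6-7 -> outside (row miss)
  D: rows 2-6 cols 1-4 z=6 -> covers; best now B (z=2)
Winner: B at z=2

Answer: 2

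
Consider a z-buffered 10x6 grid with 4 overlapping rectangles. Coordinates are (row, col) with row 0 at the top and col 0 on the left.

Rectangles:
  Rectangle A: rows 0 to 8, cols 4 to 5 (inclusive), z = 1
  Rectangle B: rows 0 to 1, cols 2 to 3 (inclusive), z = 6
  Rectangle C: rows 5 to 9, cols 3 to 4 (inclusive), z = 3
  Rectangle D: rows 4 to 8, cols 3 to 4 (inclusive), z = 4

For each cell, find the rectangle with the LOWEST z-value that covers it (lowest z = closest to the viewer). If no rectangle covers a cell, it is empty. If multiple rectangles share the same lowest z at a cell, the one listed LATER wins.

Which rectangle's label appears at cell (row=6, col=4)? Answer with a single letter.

Check cell (6,4):
  A: rows 0-8 cols 4-5 z=1 -> covers; best now A (z=1)
  B: rows 0-1 cols 2-3 -> outside (row miss)
  C: rows 5-9 cols 3-4 z=3 -> covers; best now A (z=1)
  D: rows 4-8 cols 3-4 z=4 -> covers; best now A (z=1)
Winner: A at z=1

Answer: A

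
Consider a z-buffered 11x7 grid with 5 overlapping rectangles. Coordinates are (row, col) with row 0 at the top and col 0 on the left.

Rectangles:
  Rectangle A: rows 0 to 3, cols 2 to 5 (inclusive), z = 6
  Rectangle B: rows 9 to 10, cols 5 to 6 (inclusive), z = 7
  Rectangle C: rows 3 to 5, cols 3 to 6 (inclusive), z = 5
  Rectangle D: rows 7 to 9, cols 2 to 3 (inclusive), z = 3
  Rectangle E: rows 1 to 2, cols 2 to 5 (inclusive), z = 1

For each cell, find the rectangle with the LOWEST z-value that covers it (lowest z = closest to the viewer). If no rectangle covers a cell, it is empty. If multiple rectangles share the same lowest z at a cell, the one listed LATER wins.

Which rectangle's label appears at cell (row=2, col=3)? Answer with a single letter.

Check cell (2,3):
  A: rows 0-3 cols 2-5 z=6 -> covers; best now A (z=6)
  B: rows 9-10 cols 5-6 -> outside (row miss)
  C: rows 3-5 cols 3-6 -> outside (row miss)
  D: rows 7-9 cols 2-3 -> outside (row miss)
  E: rows 1-2 cols 2-5 z=1 -> covers; best now E (z=1)
Winner: E at z=1

Answer: E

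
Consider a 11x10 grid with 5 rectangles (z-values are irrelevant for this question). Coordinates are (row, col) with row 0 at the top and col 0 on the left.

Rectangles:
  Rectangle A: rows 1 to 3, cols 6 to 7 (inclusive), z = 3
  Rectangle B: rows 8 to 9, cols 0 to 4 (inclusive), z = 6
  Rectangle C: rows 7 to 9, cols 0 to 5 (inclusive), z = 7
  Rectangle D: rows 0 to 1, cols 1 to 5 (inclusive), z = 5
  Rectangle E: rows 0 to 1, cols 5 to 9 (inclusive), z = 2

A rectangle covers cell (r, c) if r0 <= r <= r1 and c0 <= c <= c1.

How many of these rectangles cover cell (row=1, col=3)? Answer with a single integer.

Check cell (1,3):
  A: rows 1-3 cols 6-7 -> outside (col miss)
  B: rows 8-9 cols 0-4 -> outside (row miss)
  C: rows 7-9 cols 0-5 -> outside (row miss)
  D: rows 0-1 cols 1-5 -> covers
  E: rows 0-1 cols 5-9 -> outside (col miss)
Count covering = 1

Answer: 1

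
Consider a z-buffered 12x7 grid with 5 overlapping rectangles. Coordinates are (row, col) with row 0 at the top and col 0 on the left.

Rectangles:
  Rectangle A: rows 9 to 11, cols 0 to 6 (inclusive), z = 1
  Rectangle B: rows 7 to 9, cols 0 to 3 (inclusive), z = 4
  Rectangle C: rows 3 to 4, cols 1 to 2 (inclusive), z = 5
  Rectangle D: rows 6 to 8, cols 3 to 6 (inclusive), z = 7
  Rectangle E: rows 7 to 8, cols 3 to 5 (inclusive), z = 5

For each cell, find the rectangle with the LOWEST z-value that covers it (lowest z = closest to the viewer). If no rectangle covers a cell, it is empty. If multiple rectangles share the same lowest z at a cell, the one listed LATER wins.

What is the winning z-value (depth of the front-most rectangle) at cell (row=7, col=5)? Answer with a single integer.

Check cell (7,5):
  A: rows 9-11 cols 0-6 -> outside (row miss)
  B: rows 7-9 cols 0-3 -> outside (col miss)
  C: rows 3-4 cols 1-2 -> outside (row miss)
  D: rows 6-8 cols 3-6 z=7 -> covers; best now D (z=7)
  E: rows 7-8 cols 3-5 z=5 -> covers; best now E (z=5)
Winner: E at z=5

Answer: 5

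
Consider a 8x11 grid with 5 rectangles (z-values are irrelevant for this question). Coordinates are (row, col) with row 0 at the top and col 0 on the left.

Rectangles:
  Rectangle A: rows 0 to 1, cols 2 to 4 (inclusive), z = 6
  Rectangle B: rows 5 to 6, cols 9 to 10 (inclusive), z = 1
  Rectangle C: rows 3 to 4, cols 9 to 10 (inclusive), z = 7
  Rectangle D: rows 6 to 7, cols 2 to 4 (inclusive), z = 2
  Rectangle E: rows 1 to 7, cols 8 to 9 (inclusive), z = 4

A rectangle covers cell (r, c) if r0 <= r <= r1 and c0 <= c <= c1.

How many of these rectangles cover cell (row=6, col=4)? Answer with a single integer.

Check cell (6,4):
  A: rows 0-1 cols 2-4 -> outside (row miss)
  B: rows 5-6 cols 9-10 -> outside (col miss)
  C: rows 3-4 cols 9-10 -> outside (row miss)
  D: rows 6-7 cols 2-4 -> covers
  E: rows 1-7 cols 8-9 -> outside (col miss)
Count covering = 1

Answer: 1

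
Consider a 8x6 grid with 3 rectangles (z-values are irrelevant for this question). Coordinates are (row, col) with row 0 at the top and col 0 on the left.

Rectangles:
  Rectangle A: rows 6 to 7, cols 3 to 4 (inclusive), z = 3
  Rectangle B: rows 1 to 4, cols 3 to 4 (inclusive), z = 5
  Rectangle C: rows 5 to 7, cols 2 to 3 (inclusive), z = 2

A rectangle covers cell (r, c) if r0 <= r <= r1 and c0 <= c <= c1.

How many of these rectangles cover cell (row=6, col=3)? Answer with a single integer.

Answer: 2

Derivation:
Check cell (6,3):
  A: rows 6-7 cols 3-4 -> covers
  B: rows 1-4 cols 3-4 -> outside (row miss)
  C: rows 5-7 cols 2-3 -> covers
Count covering = 2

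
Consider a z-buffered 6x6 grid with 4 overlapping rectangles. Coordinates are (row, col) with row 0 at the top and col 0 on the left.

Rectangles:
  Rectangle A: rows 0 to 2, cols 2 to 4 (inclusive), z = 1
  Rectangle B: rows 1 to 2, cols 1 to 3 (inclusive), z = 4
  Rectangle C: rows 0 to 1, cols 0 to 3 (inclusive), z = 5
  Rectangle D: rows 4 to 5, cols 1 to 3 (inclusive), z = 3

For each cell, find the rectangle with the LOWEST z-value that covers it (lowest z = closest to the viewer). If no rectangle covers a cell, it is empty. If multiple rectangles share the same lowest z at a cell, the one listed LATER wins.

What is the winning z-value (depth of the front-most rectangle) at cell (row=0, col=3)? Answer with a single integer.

Check cell (0,3):
  A: rows 0-2 cols 2-4 z=1 -> covers; best now A (z=1)
  B: rows 1-2 cols 1-3 -> outside (row miss)
  C: rows 0-1 cols 0-3 z=5 -> covers; best now A (z=1)
  D: rows 4-5 cols 1-3 -> outside (row miss)
Winner: A at z=1

Answer: 1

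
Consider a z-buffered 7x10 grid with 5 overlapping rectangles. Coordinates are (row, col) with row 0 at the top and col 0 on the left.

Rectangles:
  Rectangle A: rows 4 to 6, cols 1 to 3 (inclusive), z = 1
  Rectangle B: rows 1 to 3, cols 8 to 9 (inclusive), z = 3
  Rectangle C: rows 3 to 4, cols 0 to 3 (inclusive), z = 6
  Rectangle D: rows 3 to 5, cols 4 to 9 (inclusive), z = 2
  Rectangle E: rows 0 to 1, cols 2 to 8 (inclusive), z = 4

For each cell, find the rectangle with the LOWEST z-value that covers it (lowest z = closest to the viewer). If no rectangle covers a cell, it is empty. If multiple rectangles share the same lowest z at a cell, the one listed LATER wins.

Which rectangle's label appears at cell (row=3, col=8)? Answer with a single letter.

Answer: D

Derivation:
Check cell (3,8):
  A: rows 4-6 cols 1-3 -> outside (row miss)
  B: rows 1-3 cols 8-9 z=3 -> covers; best now B (z=3)
  C: rows 3-4 cols 0-3 -> outside (col miss)
  D: rows 3-5 cols 4-9 z=2 -> covers; best now D (z=2)
  E: rows 0-1 cols 2-8 -> outside (row miss)
Winner: D at z=2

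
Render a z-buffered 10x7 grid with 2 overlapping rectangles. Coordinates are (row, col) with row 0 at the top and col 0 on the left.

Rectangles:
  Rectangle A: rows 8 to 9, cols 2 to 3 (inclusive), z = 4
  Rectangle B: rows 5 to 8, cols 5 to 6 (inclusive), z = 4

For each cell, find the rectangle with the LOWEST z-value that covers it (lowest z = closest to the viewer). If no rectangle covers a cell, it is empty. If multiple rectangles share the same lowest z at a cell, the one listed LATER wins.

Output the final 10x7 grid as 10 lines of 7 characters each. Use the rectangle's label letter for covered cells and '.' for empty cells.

.......
.......
.......
.......
.......
.....BB
.....BB
.....BB
..AA.BB
..AA...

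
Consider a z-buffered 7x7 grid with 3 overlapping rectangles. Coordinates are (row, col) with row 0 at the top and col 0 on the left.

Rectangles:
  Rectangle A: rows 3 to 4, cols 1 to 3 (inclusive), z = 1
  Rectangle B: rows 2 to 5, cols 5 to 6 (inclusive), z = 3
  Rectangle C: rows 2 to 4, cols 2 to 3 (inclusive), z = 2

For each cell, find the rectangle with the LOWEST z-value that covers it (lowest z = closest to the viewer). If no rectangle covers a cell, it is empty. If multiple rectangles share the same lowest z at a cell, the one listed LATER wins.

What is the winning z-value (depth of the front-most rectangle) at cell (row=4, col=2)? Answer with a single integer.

Answer: 1

Derivation:
Check cell (4,2):
  A: rows 3-4 cols 1-3 z=1 -> covers; best now A (z=1)
  B: rows 2-5 cols 5-6 -> outside (col miss)
  C: rows 2-4 cols 2-3 z=2 -> covers; best now A (z=1)
Winner: A at z=1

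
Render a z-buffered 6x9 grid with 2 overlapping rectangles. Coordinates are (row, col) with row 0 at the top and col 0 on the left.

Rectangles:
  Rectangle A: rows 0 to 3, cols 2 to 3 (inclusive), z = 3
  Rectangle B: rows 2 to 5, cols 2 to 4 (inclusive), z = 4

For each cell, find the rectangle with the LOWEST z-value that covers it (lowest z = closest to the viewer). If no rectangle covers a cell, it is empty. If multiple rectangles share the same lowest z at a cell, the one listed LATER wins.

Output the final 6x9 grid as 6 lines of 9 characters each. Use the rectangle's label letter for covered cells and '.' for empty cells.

..AA.....
..AA.....
..AAB....
..AAB....
..BBB....
..BBB....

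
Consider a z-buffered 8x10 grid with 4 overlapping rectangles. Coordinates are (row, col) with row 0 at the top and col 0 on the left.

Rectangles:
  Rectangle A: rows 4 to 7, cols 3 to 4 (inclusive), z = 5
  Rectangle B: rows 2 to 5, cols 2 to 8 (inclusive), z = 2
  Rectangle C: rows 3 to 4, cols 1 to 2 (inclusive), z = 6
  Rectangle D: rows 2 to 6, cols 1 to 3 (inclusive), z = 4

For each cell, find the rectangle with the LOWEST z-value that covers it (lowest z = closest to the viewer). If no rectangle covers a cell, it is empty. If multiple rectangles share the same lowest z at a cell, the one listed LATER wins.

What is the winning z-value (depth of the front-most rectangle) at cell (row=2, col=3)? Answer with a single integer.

Check cell (2,3):
  A: rows 4-7 cols 3-4 -> outside (row miss)
  B: rows 2-5 cols 2-8 z=2 -> covers; best now B (z=2)
  C: rows 3-4 cols 1-2 -> outside (row miss)
  D: rows 2-6 cols 1-3 z=4 -> covers; best now B (z=2)
Winner: B at z=2

Answer: 2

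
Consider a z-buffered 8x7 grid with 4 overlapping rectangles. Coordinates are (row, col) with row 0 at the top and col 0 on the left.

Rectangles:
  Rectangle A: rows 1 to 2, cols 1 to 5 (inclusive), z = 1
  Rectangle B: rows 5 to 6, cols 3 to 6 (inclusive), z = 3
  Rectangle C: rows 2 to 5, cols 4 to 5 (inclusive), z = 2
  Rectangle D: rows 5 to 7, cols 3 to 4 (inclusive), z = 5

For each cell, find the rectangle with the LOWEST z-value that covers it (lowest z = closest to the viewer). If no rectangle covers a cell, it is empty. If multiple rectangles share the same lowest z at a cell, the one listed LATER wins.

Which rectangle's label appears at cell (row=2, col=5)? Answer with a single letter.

Check cell (2,5):
  A: rows 1-2 cols 1-5 z=1 -> covers; best now A (z=1)
  B: rows 5-6 cols 3-6 -> outside (row miss)
  C: rows 2-5 cols 4-5 z=2 -> covers; best now A (z=1)
  D: rows 5-7 cols 3-4 -> outside (row miss)
Winner: A at z=1

Answer: A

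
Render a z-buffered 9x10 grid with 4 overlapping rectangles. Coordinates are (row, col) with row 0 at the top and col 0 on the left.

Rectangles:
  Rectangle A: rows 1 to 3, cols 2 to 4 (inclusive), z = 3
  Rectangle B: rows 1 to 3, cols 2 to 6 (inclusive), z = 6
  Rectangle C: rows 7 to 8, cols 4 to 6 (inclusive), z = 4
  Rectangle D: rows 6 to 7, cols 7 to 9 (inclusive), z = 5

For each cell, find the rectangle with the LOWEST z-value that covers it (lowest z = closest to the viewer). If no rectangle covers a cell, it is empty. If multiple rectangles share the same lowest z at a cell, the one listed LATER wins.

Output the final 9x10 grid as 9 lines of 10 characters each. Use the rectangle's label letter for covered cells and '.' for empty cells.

..........
..AAABB...
..AAABB...
..AAABB...
..........
..........
.......DDD
....CCCDDD
....CCC...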